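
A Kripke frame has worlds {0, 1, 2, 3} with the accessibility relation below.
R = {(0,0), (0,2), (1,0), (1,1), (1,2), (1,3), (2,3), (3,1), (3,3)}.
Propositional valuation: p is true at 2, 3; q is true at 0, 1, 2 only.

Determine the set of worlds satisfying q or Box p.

Recall that Box ψ holds at a world iff ψ holds at every accessible world, and Dia ψ holds iff ψ holds at some accessible world.
Let φ = q or Box p. Evaluate φ at each world:
  0 (successors {0, 2}): φ is true.
  1 (successors {0, 1, 2, 3}): φ is true.
  2 (successors {3}): φ is true.
  3 (successors {1, 3}): φ is false.
For instance, at 1:
  At 1: q is true, Box p is false, so q or Box p is true.
    At 1: Box p requires p at every successor {0, 1, 2, 3}.
      p fails at 0, so Box p is false at 1.
Satisfying worlds: {0, 1, 2}

0, 1, 2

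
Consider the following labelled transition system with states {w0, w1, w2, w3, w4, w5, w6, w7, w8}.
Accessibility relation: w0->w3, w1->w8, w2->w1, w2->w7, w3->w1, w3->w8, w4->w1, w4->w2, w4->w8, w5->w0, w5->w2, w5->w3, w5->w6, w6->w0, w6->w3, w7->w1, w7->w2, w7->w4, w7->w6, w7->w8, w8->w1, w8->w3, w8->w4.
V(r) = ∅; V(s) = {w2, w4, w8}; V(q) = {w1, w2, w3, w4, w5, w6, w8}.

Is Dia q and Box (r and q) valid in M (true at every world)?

No

Let φ = Dia q and Box (r and q). Evaluate φ at each world:
  w0 (successors {w3}): φ is false.
  w1 (successors {w8}): φ is false.
  w2 (successors {w1, w7}): φ is false.
  w3 (successors {w1, w8}): φ is false.
  w4 (successors {w1, w2, w8}): φ is false.
  w5 (successors {w0, w2, w3, w6}): φ is false.
  w6 (successors {w0, w3}): φ is false.
  w7 (successors {w1, w2, w4, w6, w8}): φ is false.
  w8 (successors {w1, w3, w4}): φ is false.
Detail at w0 (counterexample):
  At w0: Dia q is true, Box (r and q) is false, so Dia q and Box (r and q) is false.
    At w0: Dia q requires q at some successor in {w3}.
      q holds at w3, so Dia q is true at w0.
    At w0: Box (r and q) requires r and q at every successor {w3}.
      r and q fails at w3, so Box (r and q) is false at w0.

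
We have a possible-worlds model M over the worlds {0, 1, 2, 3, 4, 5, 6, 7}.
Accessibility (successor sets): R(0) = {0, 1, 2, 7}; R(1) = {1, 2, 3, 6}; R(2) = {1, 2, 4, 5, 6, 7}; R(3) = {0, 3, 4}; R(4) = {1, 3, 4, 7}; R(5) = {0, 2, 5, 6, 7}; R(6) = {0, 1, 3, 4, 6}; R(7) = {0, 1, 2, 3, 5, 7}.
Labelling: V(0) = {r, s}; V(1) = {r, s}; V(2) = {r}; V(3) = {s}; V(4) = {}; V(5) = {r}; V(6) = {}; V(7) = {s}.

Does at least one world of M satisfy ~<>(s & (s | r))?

Let φ = ~<>(s & (s | r)). Evaluate φ at each world:
  0 (successors {0, 1, 2, 7}): φ is false.
  1 (successors {1, 2, 3, 6}): φ is false.
  2 (successors {1, 2, 4, 5, 6, 7}): φ is false.
  3 (successors {0, 3, 4}): φ is false.
  4 (successors {1, 3, 4, 7}): φ is false.
  5 (successors {0, 2, 5, 6, 7}): φ is false.
  6 (successors {0, 1, 3, 4, 6}): φ is false.
  7 (successors {0, 1, 2, 3, 5, 7}): φ is false.
For instance, at 6:
  At 6: <>(s & (s | r)) is true, so ~<>(s & (s | r)) is false.
    At 6: <>(s & (s | r)) requires s & (s | r) at some successor in {0, 1, 3, 4, 6}.
      s & (s | r) holds at 0, so <>(s & (s | r)) is true at 6.

No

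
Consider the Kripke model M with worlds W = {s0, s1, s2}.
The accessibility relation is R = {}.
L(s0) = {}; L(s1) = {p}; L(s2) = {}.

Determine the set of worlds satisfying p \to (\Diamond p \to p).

s0, s1, s2

Recall that \Diamond ψ holds at a world iff ψ holds at some accessible world.
Let φ = p \to (\Diamond p \to p). Evaluate φ at each world:
  s0 (successors ∅): φ is true.
  s1 (successors ∅): φ is true.
  s2 (successors ∅): φ is true.
For instance, at s0:
  At s0: p is false, \Diamond p \to p is true, so p \to (\Diamond p \to p) is true.
    At s0: \Diamond p is false, p is false, so \Diamond p \to p is true.
      At s0: no accessible worlds, so \Diamond p is false.
Satisfying worlds: {s0, s1, s2}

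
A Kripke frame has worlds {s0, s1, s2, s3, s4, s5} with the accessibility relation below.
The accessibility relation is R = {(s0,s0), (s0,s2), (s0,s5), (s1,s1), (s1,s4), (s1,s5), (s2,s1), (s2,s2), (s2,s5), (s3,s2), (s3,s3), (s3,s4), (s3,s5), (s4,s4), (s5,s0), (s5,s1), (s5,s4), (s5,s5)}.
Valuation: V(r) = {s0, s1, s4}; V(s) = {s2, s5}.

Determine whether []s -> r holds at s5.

Recall that []ψ holds at a world iff ψ holds at every accessible world, and <>ψ holds iff ψ holds at some accessible world.
At s5: []s is false, r is false, so []s -> r is true.
  At s5: []s requires s at every successor {s0, s1, s4, s5}.
    s fails at s0, so []s is false at s5.

Yes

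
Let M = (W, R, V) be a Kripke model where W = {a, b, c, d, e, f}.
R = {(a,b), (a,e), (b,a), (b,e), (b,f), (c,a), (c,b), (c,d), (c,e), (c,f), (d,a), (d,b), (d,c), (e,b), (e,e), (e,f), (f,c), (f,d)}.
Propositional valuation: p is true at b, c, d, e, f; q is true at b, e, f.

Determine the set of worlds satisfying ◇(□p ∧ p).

Let φ = ◇(□p ∧ p). Evaluate φ at each world:
  a (successors {b, e}): φ is true.
  b (successors {a, e, f}): φ is true.
  c (successors {a, b, d, e, f}): φ is true.
  d (successors {a, b, c}): φ is false.
  e (successors {b, e, f}): φ is true.
  f (successors {c, d}): φ is false.
For instance, at a:
  At a: ◇(□p ∧ p) requires □p ∧ p at some successor in {b, e}.
    □p ∧ p holds at e, so ◇(□p ∧ p) is true at a.
      At e: □p is true, p is true, so □p ∧ p is true.
Satisfying worlds: {a, b, c, e}

a, b, c, e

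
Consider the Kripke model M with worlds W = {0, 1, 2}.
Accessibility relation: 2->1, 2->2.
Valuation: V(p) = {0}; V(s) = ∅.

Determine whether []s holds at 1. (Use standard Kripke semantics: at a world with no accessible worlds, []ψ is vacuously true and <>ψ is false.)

At 1: no accessible worlds, so []s holds vacuously.

Yes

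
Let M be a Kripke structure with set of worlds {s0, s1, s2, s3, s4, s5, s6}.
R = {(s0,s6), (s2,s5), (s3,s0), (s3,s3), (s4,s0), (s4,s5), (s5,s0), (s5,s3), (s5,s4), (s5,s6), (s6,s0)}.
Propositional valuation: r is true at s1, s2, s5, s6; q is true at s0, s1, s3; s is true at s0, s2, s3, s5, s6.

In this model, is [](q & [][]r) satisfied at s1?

At s1: no accessible worlds, so [](q & [][]r) holds vacuously.

Yes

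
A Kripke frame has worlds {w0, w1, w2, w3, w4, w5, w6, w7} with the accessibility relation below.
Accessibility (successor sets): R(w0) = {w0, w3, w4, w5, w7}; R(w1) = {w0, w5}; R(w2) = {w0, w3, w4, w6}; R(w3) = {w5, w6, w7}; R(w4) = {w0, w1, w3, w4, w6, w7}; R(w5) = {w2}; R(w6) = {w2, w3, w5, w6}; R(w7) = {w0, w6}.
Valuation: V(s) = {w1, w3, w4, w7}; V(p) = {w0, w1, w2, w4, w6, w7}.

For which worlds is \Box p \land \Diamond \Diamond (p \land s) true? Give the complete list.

w5, w7

Let φ = \Box p \land \Diamond \Diamond (p \land s). Evaluate φ at each world:
  w0 (successors {w0, w3, w4, w5, w7}): φ is false.
  w1 (successors {w0, w5}): φ is false.
  w2 (successors {w0, w3, w4, w6}): φ is false.
  w3 (successors {w5, w6, w7}): φ is false.
  w4 (successors {w0, w1, w3, w4, w6, w7}): φ is false.
  w5 (successors {w2}): φ is true.
  w6 (successors {w2, w3, w5, w6}): φ is false.
  w7 (successors {w0, w6}): φ is true.
For instance, at w1:
  At w1: \Box p is false, \Diamond \Diamond (p \land s) is true, so \Box p \land \Diamond \Diamond (p \land s) is false.
    At w1: \Box p requires p at every successor {w0, w5}.
      p fails at w5, so \Box p is false at w1.
    At w1: \Diamond \Diamond (p \land s) requires \Diamond (p \land s) at some successor in {w0, w5}.
      \Diamond (p \land s) holds at w0, so \Diamond \Diamond (p \land s) is true at w1.
Satisfying worlds: {w5, w7}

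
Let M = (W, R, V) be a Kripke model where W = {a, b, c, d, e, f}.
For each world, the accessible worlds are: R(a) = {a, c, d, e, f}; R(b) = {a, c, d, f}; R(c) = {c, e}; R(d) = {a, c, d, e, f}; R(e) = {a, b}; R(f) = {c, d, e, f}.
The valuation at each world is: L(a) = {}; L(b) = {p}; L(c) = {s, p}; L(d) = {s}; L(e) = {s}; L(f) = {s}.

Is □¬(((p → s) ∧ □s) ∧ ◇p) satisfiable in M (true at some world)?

Let φ = □¬(((p → s) ∧ □s) ∧ ◇p). Evaluate φ at each world:
  a (successors {a, c, d, e, f}): φ is false.
  b (successors {a, c, d, f}): φ is false.
  c (successors {c, e}): φ is false.
  d (successors {a, c, d, e, f}): φ is false.
  e (successors {a, b}): φ is true.
  f (successors {c, d, e, f}): φ is false.
Detail at e (witness):
  At e: □¬(((p → s) ∧ □s) ∧ ◇p) requires ¬(((p → s) ∧ □s) ∧ ◇p) at every successor {a, b}.
      At a: ((p → s) ∧ □s) ∧ ◇p is false, so ¬(((p → s) ∧ □s) ∧ ◇p) is true.
      At b: ((p → s) ∧ □s) ∧ ◇p is false, so ¬(((p → s) ∧ □s) ∧ ◇p) is true.
  So □¬(((p → s) ∧ □s) ∧ ◇p) is true at e.

Yes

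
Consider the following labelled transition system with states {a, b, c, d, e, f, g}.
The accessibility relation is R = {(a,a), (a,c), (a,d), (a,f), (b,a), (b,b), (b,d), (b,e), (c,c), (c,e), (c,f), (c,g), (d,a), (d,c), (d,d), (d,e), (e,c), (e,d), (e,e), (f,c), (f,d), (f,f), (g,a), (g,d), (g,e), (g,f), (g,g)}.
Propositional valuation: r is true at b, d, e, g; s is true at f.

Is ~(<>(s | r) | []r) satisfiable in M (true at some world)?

Let φ = ~(<>(s | r) | []r). Evaluate φ at each world:
  a (successors {a, c, d, f}): φ is false.
  b (successors {a, b, d, e}): φ is false.
  c (successors {c, e, f, g}): φ is false.
  d (successors {a, c, d, e}): φ is false.
  e (successors {c, d, e}): φ is false.
  f (successors {c, d, f}): φ is false.
  g (successors {a, d, e, f, g}): φ is false.
For instance, at c:
  At c: <>(s | r) | []r is true, so ~(<>(s | r) | []r) is false.
    At c: <>(s | r) is true, []r is false, so <>(s | r) | []r is true.
      At c: <>(s | r) requires s | r at some successor in {c, e, f, g}.
        s | r holds at e, so <>(s | r) is true at c.
      At c: []r requires r at every successor {c, e, f, g}.
        r fails at c, so []r is false at c.

No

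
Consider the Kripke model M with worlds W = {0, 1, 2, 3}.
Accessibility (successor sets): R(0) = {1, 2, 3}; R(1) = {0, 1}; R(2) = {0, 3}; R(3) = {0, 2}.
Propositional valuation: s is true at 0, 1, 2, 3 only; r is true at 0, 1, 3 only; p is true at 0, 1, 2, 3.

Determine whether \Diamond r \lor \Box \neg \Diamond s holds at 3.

Yes

At 3: \Diamond r is true, \Box \neg \Diamond s is false, so \Diamond r \lor \Box \neg \Diamond s is true.
  At 3: \Diamond r requires r at some successor in {0, 2}.
    r holds at 0, so \Diamond r is true at 3.
  At 3: \Box \neg \Diamond s requires \neg \Diamond s at every successor {0, 2}.
    \neg \Diamond s fails at 0, so \Box \neg \Diamond s is false at 3.
      At 0: \Diamond s is true, so \neg \Diamond s is false.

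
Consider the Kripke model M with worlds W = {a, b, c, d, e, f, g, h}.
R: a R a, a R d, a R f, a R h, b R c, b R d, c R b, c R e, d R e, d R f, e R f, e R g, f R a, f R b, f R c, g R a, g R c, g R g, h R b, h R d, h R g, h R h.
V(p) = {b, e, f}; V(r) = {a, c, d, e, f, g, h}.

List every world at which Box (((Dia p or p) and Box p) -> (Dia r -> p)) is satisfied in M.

Let φ = Box (((Dia p or p) and Box p) -> (Dia r -> p)). Evaluate φ at each world:
  a (successors {a, d, f, h}): φ is false.
  b (successors {c, d}): φ is false.
  c (successors {b, e}): φ is true.
  d (successors {e, f}): φ is true.
  e (successors {f, g}): φ is true.
  f (successors {a, b, c}): φ is false.
  g (successors {a, c, g}): φ is false.
  h (successors {b, d, g, h}): φ is false.
For instance, at f:
  At f: Box (((Dia p or p) and Box p) -> (Dia r -> p)) requires ((Dia p or p) and Box p) -> (Dia r -> p) at every successor {a, b, c}.
    ((Dia p or p) and Box p) -> (Dia r -> p) fails at c, so Box (((Dia p or p) and Box p) -> (Dia r -> p)) is false at f.
      At c: (Dia p or p) and Box p is true, Dia r -> p is false, so ((Dia p or p) and Box p) -> (Dia r -> p) is false.
Satisfying worlds: {c, d, e}

c, d, e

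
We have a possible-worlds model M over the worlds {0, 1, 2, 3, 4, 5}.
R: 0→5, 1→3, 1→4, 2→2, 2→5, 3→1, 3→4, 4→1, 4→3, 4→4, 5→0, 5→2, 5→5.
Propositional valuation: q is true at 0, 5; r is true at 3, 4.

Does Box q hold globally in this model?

No

Let φ = Box q. Evaluate φ at each world:
  0 (successors {5}): φ is true.
  1 (successors {3, 4}): φ is false.
  2 (successors {2, 5}): φ is false.
  3 (successors {1, 4}): φ is false.
  4 (successors {1, 3, 4}): φ is false.
  5 (successors {0, 2, 5}): φ is false.
Detail at 1 (counterexample):
  At 1: Box q requires q at every successor {3, 4}.
    q fails at 3, so Box q is false at 1.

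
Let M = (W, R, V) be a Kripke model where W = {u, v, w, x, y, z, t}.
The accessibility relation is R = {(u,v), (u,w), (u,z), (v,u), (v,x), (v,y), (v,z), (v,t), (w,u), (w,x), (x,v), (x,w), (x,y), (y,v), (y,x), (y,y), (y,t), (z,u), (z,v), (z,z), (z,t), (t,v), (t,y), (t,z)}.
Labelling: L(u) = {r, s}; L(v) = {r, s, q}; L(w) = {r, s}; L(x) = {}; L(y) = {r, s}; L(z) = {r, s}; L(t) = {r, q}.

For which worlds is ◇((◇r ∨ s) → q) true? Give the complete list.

Let φ = ◇((◇r ∨ s) → q). Evaluate φ at each world:
  u (successors {v, w, z}): φ is true.
  v (successors {u, x, y, z, t}): φ is true.
  w (successors {u, x}): φ is false.
  x (successors {v, w, y}): φ is true.
  y (successors {v, x, y, t}): φ is true.
  z (successors {u, v, z, t}): φ is true.
  t (successors {v, y, z}): φ is true.
For instance, at x:
  At x: ◇((◇r ∨ s) → q) requires (◇r ∨ s) → q at some successor in {v, w, y}.
    (◇r ∨ s) → q holds at v, so ◇((◇r ∨ s) → q) is true at x.
      At v: ◇r ∨ s is true, q is true, so (◇r ∨ s) → q is true.
Satisfying worlds: {u, v, x, y, z, t}

u, v, x, y, z, t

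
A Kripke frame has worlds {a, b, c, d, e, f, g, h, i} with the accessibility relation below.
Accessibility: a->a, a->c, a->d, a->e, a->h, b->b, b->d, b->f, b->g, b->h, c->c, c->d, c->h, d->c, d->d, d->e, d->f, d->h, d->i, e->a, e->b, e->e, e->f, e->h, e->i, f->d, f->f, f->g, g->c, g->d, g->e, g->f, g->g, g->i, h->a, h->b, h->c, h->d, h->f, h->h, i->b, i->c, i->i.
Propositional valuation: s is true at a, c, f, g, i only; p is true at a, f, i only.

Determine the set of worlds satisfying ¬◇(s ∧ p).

Let φ = ¬◇(s ∧ p). Evaluate φ at each world:
  a (successors {a, c, d, e, h}): φ is false.
  b (successors {b, d, f, g, h}): φ is false.
  c (successors {c, d, h}): φ is true.
  d (successors {c, d, e, f, h, i}): φ is false.
  e (successors {a, b, e, f, h, i}): φ is false.
  f (successors {d, f, g}): φ is false.
  g (successors {c, d, e, f, g, i}): φ is false.
  h (successors {a, b, c, d, f, h}): φ is false.
  i (successors {b, c, i}): φ is false.
For instance, at f:
  At f: ◇(s ∧ p) is true, so ¬◇(s ∧ p) is false.
    At f: ◇(s ∧ p) requires s ∧ p at some successor in {d, f, g}.
      s ∧ p holds at f, so ◇(s ∧ p) is true at f.
Satisfying worlds: {c}

c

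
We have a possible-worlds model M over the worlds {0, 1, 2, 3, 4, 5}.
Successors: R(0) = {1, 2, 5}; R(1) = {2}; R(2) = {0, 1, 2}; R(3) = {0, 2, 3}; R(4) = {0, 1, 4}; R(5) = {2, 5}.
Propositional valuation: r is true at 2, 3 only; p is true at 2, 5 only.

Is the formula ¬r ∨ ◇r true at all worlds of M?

Yes

Let φ = ¬r ∨ ◇r. Evaluate φ at each world:
  0 (successors {1, 2, 5}): φ is true.
  1 (successors {2}): φ is true.
  2 (successors {0, 1, 2}): φ is true.
  3 (successors {0, 2, 3}): φ is true.
  4 (successors {0, 1, 4}): φ is true.
  5 (successors {2, 5}): φ is true.
For instance, at 1:
  At 1: ¬r is true, ◇r is true, so ¬r ∨ ◇r is true.
    At 1: ◇r requires r at some successor in {2}.
      r holds at 2, so ◇r is true at 1.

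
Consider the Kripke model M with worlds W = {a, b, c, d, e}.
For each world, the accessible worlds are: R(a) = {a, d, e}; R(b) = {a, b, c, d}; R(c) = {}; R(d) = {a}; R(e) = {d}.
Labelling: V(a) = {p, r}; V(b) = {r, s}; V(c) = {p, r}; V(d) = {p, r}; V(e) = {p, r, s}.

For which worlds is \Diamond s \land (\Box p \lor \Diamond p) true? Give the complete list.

Let φ = \Diamond s \land (\Box p \lor \Diamond p). Evaluate φ at each world:
  a (successors {a, d, e}): φ is true.
  b (successors {a, b, c, d}): φ is true.
  c (successors ∅): φ is false.
  d (successors {a}): φ is false.
  e (successors {d}): φ is false.
For instance, at d:
  At d: \Diamond s is false, \Box p \lor \Diamond p is true, so \Diamond s \land (\Box p \lor \Diamond p) is false.
    At d: \Diamond s requires s at some successor in {a}.
      At a: s is false.
    So \Diamond s is false at d.
    At d: \Box p is true, \Diamond p is true, so \Box p \lor \Diamond p is true.
      At d: \Box p requires p at every successor {a}.
        At a: p is true.
      So \Box p is true at d.
      At d: \Diamond p requires p at some successor in {a}.
        p holds at a, so \Diamond p is true at d.
Satisfying worlds: {a, b}

a, b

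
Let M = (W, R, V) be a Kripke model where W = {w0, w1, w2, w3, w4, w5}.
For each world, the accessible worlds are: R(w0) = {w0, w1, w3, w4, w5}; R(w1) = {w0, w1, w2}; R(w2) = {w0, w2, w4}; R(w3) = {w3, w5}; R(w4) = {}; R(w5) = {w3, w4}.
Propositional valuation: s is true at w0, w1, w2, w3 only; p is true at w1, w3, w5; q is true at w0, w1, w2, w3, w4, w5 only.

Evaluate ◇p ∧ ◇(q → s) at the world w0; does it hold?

Yes

At w0: ◇p is true, ◇(q → s) is true, so ◇p ∧ ◇(q → s) is true.
  At w0: ◇p requires p at some successor in {w0, w1, w3, w4, w5}.
    p holds at w1, so ◇p is true at w0.
  At w0: ◇(q → s) requires q → s at some successor in {w0, w1, w3, w4, w5}.
    q → s holds at w0, so ◇(q → s) is true at w0.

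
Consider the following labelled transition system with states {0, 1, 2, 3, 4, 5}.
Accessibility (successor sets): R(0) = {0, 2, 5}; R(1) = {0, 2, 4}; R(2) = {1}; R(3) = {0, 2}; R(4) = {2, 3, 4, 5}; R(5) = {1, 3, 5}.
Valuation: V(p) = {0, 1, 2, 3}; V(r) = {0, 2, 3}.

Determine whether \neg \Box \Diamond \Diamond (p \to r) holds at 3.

No

At 3: \Box \Diamond \Diamond (p \to r) is true, so \neg \Box \Diamond \Diamond (p \to r) is false.
  At 3: \Box \Diamond \Diamond (p \to r) requires \Diamond \Diamond (p \to r) at every successor {0, 2}.
      At 0: \Diamond \Diamond (p \to r) requires \Diamond (p \to r) at some successor in {0, 2, 5}.
        \Diamond (p \to r) holds at 0, so \Diamond \Diamond (p \to r) is true at 0.
      At 2: \Diamond \Diamond (p \to r) requires \Diamond (p \to r) at some successor in {1}.
        \Diamond (p \to r) holds at 1, so \Diamond \Diamond (p \to r) is true at 2.
  So \Box \Diamond \Diamond (p \to r) is true at 3.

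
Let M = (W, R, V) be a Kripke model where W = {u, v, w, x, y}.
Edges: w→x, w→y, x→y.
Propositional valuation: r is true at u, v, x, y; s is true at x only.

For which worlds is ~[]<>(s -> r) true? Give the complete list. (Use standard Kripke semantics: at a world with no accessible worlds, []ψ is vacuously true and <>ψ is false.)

Let φ = ~[]<>(s -> r). Evaluate φ at each world:
  u (successors ∅): φ is false.
  v (successors ∅): φ is false.
  w (successors {x, y}): φ is true.
  x (successors {y}): φ is true.
  y (successors ∅): φ is false.
For instance, at x:
  At x: []<>(s -> r) is false, so ~[]<>(s -> r) is true.
    At x: []<>(s -> r) requires <>(s -> r) at every successor {y}.
      <>(s -> r) fails at y, so []<>(s -> r) is false at x.
Satisfying worlds: {w, x}

w, x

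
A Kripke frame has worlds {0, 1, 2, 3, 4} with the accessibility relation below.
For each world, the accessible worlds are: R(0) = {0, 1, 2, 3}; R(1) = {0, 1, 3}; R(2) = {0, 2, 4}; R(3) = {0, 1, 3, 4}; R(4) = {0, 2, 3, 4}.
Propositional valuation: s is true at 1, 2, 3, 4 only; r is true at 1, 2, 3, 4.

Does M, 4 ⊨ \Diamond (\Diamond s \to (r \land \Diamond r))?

Recall that \Diamond ψ holds at a world iff ψ holds at some accessible world.
At 4: \Diamond (\Diamond s \to (r \land \Diamond r)) requires \Diamond s \to (r \land \Diamond r) at some successor in {0, 2, 3, 4}.
  \Diamond s \to (r \land \Diamond r) holds at 2, so \Diamond (\Diamond s \to (r \land \Diamond r)) is true at 4.
    At 2: \Diamond s is true, r \land \Diamond r is true, so \Diamond s \to (r \land \Diamond r) is true.
      At 2: \Diamond s requires s at some successor in {0, 2, 4}.
        s holds at 2, so \Diamond s is true at 2.
      At 2: r is true, \Diamond r is true, so r \land \Diamond r is true.

Yes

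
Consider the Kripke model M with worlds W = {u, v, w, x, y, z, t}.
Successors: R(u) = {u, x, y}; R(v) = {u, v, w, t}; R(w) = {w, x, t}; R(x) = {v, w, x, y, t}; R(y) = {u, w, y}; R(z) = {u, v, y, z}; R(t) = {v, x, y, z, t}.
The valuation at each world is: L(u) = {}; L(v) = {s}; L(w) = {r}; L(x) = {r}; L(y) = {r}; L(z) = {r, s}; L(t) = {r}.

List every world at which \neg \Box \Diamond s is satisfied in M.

u, v, w, x, y, z, t

Let φ = \neg \Box \Diamond s. Evaluate φ at each world:
  u (successors {u, x, y}): φ is true.
  v (successors {u, v, w, t}): φ is true.
  w (successors {w, x, t}): φ is true.
  x (successors {v, w, x, y, t}): φ is true.
  y (successors {u, w, y}): φ is true.
  z (successors {u, v, y, z}): φ is true.
  t (successors {v, x, y, z, t}): φ is true.
For instance, at w:
  At w: \Box \Diamond s is false, so \neg \Box \Diamond s is true.
    At w: \Box \Diamond s requires \Diamond s at every successor {w, x, t}.
      \Diamond s fails at w, so \Box \Diamond s is false at w.
Satisfying worlds: {u, v, w, x, y, z, t}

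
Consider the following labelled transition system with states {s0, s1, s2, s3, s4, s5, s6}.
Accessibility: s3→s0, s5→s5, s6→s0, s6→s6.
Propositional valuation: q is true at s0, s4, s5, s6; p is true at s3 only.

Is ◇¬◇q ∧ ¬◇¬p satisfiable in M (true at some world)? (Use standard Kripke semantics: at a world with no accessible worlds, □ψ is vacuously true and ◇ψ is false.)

No

Let φ = ◇¬◇q ∧ ¬◇¬p. Evaluate φ at each world:
  s0 (successors ∅): φ is false.
  s1 (successors ∅): φ is false.
  s2 (successors ∅): φ is false.
  s3 (successors {s0}): φ is false.
  s4 (successors ∅): φ is false.
  s5 (successors {s5}): φ is false.
  s6 (successors {s0, s6}): φ is false.
For instance, at s5:
  At s5: ◇¬◇q is false, ¬◇¬p is false, so ◇¬◇q ∧ ¬◇¬p is false.
    At s5: ◇¬◇q requires ¬◇q at some successor in {s5}.
      At s5: ¬◇q is false.
    So ◇¬◇q is false at s5.
    At s5: ◇¬p is true, so ¬◇¬p is false.
      At s5: ◇¬p requires ¬p at some successor in {s5}.
        ¬p holds at s5, so ◇¬p is true at s5.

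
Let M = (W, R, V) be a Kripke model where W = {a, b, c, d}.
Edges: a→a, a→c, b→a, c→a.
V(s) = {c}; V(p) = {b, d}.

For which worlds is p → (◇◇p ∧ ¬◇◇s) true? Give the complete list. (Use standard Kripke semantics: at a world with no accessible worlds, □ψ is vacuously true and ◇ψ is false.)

Let φ = p → (◇◇p ∧ ¬◇◇s). Evaluate φ at each world:
  a (successors {a, c}): φ is true.
  b (successors {a}): φ is false.
  c (successors {a}): φ is true.
  d (successors ∅): φ is false.
For instance, at a:
  At a: p is false, ◇◇p ∧ ¬◇◇s is false, so p → (◇◇p ∧ ¬◇◇s) is true.
    At a: ◇◇p is false, ¬◇◇s is false, so ◇◇p ∧ ¬◇◇s is false.
      At a: ◇◇p requires ◇p at some successor in {a, c}.
        At a: ◇p is false.
        At c: ◇p is false.
      So ◇◇p is false at a.
      At a: ◇◇s is true, so ¬◇◇s is false.
Satisfying worlds: {a, c}

a, c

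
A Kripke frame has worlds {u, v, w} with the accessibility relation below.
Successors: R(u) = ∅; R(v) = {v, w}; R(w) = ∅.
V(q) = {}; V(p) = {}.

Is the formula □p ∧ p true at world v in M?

Recall that □ψ holds at a world iff ψ holds at every accessible world, and ◇ψ holds iff ψ holds at some accessible world.
At v: □p is false, p is false, so □p ∧ p is false.
  At v: □p requires p at every successor {v, w}.
    p fails at v, so □p is false at v.

No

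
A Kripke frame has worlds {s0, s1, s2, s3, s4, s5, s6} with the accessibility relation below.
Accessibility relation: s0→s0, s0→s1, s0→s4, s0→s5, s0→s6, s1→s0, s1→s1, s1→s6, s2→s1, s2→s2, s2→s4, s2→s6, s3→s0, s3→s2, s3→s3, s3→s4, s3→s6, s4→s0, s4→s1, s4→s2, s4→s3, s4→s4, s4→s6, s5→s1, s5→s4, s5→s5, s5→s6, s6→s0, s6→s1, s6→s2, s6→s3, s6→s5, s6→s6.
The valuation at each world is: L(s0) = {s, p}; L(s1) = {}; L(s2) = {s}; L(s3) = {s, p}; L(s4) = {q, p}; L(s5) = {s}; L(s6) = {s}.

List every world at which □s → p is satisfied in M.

s0, s1, s2, s3, s4, s5, s6

Let φ = □s → p. Evaluate φ at each world:
  s0 (successors {s0, s1, s4, s5, s6}): φ is true.
  s1 (successors {s0, s1, s6}): φ is true.
  s2 (successors {s1, s2, s4, s6}): φ is true.
  s3 (successors {s0, s2, s3, s4, s6}): φ is true.
  s4 (successors {s0, s1, s2, s3, s4, s6}): φ is true.
  s5 (successors {s1, s4, s5, s6}): φ is true.
  s6 (successors {s0, s1, s2, s3, s5, s6}): φ is true.
For instance, at s0:
  At s0: □s is false, p is true, so □s → p is true.
    At s0: □s requires s at every successor {s0, s1, s4, s5, s6}.
      s fails at s1, so □s is false at s0.
Satisfying worlds: {s0, s1, s2, s3, s4, s5, s6}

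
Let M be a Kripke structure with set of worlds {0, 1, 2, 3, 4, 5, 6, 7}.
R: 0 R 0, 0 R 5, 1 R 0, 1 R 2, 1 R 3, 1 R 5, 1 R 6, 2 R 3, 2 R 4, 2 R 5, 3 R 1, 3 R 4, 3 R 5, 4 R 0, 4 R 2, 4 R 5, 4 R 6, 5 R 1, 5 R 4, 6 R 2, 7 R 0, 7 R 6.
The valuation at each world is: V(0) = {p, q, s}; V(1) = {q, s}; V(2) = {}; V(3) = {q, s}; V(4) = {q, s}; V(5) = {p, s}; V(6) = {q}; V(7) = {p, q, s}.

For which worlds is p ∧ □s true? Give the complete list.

0, 5

Let φ = p ∧ □s. Evaluate φ at each world:
  0 (successors {0, 5}): φ is true.
  1 (successors {0, 2, 3, 5, 6}): φ is false.
  2 (successors {3, 4, 5}): φ is false.
  3 (successors {1, 4, 5}): φ is false.
  4 (successors {0, 2, 5, 6}): φ is false.
  5 (successors {1, 4}): φ is true.
  6 (successors {2}): φ is false.
  7 (successors {0, 6}): φ is false.
For instance, at 1:
  At 1: p is false, □s is false, so p ∧ □s is false.
    At 1: □s requires s at every successor {0, 2, 3, 5, 6}.
      s fails at 2, so □s is false at 1.
Satisfying worlds: {0, 5}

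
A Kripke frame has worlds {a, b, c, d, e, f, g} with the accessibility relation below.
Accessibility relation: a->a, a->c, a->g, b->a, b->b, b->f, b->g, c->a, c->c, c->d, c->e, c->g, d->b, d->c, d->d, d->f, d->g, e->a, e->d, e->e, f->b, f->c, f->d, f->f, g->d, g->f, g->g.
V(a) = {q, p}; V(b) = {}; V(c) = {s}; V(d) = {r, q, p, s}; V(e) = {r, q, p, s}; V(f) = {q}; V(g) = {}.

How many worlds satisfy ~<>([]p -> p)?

0

Recall that []ψ holds at a world iff ψ holds at every accessible world, and <>ψ holds iff ψ holds at some accessible world.
Let φ = ~<>([]p -> p). Evaluate φ at each world:
  a (successors {a, c, g}): φ is false.
  b (successors {a, b, f, g}): φ is false.
  c (successors {a, c, d, e, g}): φ is false.
  d (successors {b, c, d, f, g}): φ is false.
  e (successors {a, d, e}): φ is false.
  f (successors {b, c, d, f}): φ is false.
  g (successors {d, f, g}): φ is false.
For instance, at c:
  At c: <>([]p -> p) is true, so ~<>([]p -> p) is false.
    At c: <>([]p -> p) requires []p -> p at some successor in {a, c, d, e, g}.
      []p -> p holds at a, so <>([]p -> p) is true at c.
Satisfying worlds: none.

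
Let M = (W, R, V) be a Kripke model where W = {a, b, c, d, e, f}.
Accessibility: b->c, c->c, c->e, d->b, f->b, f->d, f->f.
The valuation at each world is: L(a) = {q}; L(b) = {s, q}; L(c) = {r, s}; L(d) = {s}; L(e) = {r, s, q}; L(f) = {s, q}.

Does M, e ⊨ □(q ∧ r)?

At e: no accessible worlds, so □(q ∧ r) holds vacuously.

Yes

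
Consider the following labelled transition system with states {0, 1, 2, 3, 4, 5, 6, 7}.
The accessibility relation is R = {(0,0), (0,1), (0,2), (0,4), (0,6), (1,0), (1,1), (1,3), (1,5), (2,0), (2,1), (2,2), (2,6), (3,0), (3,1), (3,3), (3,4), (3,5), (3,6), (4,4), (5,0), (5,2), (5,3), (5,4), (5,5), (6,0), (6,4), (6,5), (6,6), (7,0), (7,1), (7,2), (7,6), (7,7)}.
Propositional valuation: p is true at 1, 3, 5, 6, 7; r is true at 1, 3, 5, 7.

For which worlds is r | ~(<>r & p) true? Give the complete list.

Recall that <>ψ holds at a world iff ψ holds at some accessible world.
Let φ = r | ~(<>r & p). Evaluate φ at each world:
  0 (successors {0, 1, 2, 4, 6}): φ is true.
  1 (successors {0, 1, 3, 5}): φ is true.
  2 (successors {0, 1, 2, 6}): φ is true.
  3 (successors {0, 1, 3, 4, 5, 6}): φ is true.
  4 (successors {4}): φ is true.
  5 (successors {0, 2, 3, 4, 5}): φ is true.
  6 (successors {0, 4, 5, 6}): φ is false.
  7 (successors {0, 1, 2, 6, 7}): φ is true.
For instance, at 4:
  At 4: r is false, ~(<>r & p) is true, so r | ~(<>r & p) is true.
    At 4: <>r & p is false, so ~(<>r & p) is true.
      At 4: <>r is false, p is false, so <>r & p is false.
Satisfying worlds: {0, 1, 2, 3, 4, 5, 7}

0, 1, 2, 3, 4, 5, 7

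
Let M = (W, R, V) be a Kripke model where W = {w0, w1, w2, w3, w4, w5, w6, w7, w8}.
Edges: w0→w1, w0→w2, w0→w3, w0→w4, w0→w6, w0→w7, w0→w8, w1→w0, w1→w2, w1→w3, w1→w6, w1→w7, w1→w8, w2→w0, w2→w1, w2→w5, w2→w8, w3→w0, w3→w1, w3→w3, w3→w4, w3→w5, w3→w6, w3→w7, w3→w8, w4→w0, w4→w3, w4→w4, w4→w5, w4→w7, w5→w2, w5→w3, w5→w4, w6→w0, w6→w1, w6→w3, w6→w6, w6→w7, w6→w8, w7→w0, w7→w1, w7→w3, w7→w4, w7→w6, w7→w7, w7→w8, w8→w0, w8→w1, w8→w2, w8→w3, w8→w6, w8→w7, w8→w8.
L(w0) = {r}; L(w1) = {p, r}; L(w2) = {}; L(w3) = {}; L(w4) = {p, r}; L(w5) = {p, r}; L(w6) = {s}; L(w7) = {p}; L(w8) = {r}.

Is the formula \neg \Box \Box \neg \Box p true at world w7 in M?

No

At w7: \Box \Box \neg \Box p is true, so \neg \Box \Box \neg \Box p is false.
  At w7: \Box \Box \neg \Box p requires \Box \neg \Box p at every successor {w0, w1, w3, w4, w6, w7, w8}.
    At w0: \Box \neg \Box p is true.
    At w1: \Box \neg \Box p is true.
    At w3: \Box \neg \Box p is true.
    At w4: \Box \neg \Box p is true.
    At w6: \Box \neg \Box p is true.
    At w7: \Box \neg \Box p is true.
    At w8: \Box \neg \Box p is true.
  So \Box \Box \neg \Box p is true at w7.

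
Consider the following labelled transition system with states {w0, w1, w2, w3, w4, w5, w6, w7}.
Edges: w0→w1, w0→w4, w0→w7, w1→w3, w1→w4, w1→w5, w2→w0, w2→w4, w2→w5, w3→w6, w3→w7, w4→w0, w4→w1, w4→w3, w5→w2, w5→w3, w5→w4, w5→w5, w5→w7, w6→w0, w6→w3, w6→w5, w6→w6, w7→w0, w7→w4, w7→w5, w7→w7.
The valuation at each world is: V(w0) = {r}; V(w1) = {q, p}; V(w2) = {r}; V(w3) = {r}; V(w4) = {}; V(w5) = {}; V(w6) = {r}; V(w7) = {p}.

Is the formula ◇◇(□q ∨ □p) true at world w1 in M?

Recall that □ψ holds at a world iff ψ holds at every accessible world, and ◇ψ holds iff ψ holds at some accessible world.
At w1: ◇◇(□q ∨ □p) requires ◇(□q ∨ □p) at some successor in {w3, w4, w5}.
  At w3: ◇(□q ∨ □p) is false.
  At w4: ◇(□q ∨ □p) is false.
  At w5: ◇(□q ∨ □p) is false.
So ◇◇(□q ∨ □p) is false at w1.

No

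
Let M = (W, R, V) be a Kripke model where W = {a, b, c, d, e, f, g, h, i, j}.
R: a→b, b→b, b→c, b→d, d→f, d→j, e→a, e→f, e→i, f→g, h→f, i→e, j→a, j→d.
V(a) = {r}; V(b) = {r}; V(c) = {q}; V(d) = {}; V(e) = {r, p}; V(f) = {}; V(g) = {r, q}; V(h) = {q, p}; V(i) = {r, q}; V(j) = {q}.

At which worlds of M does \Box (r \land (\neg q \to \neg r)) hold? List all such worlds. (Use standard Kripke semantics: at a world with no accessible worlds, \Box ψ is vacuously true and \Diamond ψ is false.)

Recall that \Box ψ holds at a world iff ψ holds at every accessible world, and \Diamond ψ holds iff ψ holds at some accessible world.
Let φ = \Box (r \land (\neg q \to \neg r)). Evaluate φ at each world:
  a (successors {b}): φ is false.
  b (successors {b, c, d}): φ is false.
  c (successors ∅): φ is true.
  d (successors {f, j}): φ is false.
  e (successors {a, f, i}): φ is false.
  f (successors {g}): φ is true.
  g (successors ∅): φ is true.
  h (successors {f}): φ is false.
  i (successors {e}): φ is false.
  j (successors {a, d}): φ is false.
For instance, at f:
  At f: \Box (r \land (\neg q \to \neg r)) requires r \land (\neg q \to \neg r) at every successor {g}.
    At g: r \land (\neg q \to \neg r) is true.
  So \Box (r \land (\neg q \to \neg r)) is true at f.
Satisfying worlds: {c, f, g}

c, f, g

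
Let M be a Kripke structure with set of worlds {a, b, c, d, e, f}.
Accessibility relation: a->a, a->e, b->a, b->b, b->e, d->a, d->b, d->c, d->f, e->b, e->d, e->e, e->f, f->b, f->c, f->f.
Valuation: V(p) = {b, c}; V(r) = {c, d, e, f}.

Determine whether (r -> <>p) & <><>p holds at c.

No

Recall that <>ψ holds at a world iff ψ holds at some accessible world.
At c: r -> <>p is false, <><>p is false, so (r -> <>p) & <><>p is false.
  At c: r is true, <>p is false, so r -> <>p is false.
    At c: no accessible worlds, so <>p is false.
  At c: no accessible worlds, so <><>p is false.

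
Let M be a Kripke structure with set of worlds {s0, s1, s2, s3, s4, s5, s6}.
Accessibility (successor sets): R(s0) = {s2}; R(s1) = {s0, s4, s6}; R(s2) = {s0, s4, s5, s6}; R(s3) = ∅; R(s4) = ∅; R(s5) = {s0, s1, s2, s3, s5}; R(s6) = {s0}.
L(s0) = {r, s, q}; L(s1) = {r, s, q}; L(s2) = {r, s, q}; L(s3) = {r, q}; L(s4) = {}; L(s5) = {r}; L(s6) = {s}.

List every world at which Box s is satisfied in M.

Recall that Box ψ holds at a world iff ψ holds at every accessible world, and Dia ψ holds iff ψ holds at some accessible world.
Let φ = Box s. Evaluate φ at each world:
  s0 (successors {s2}): φ is true.
  s1 (successors {s0, s4, s6}): φ is false.
  s2 (successors {s0, s4, s5, s6}): φ is false.
  s3 (successors ∅): φ is true.
  s4 (successors ∅): φ is true.
  s5 (successors {s0, s1, s2, s3, s5}): φ is false.
  s6 (successors {s0}): φ is true.
For instance, at s0:
  At s0: Box s requires s at every successor {s2}.
    At s2: s is true.
  So Box s is true at s0.
Satisfying worlds: {s0, s3, s4, s6}

s0, s3, s4, s6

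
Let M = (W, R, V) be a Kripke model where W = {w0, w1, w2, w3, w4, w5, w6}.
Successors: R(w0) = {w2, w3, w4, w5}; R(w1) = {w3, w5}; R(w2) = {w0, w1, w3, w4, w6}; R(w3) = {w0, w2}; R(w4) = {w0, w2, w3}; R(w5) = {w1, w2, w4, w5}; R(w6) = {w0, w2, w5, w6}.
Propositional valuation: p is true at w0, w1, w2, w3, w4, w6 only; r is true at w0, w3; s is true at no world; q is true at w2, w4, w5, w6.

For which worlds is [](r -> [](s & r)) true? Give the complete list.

Let φ = [](r -> [](s & r)). Evaluate φ at each world:
  w0 (successors {w2, w3, w4, w5}): φ is false.
  w1 (successors {w3, w5}): φ is false.
  w2 (successors {w0, w1, w3, w4, w6}): φ is false.
  w3 (successors {w0, w2}): φ is false.
  w4 (successors {w0, w2, w3}): φ is false.
  w5 (successors {w1, w2, w4, w5}): φ is true.
  w6 (successors {w0, w2, w5, w6}): φ is false.
For instance, at w0:
  At w0: [](r -> [](s & r)) requires r -> [](s & r) at every successor {w2, w3, w4, w5}.
    r -> [](s & r) fails at w3, so [](r -> [](s & r)) is false at w0.
      At w3: r is true, [](s & r) is false, so r -> [](s & r) is false.
Satisfying worlds: {w5}

w5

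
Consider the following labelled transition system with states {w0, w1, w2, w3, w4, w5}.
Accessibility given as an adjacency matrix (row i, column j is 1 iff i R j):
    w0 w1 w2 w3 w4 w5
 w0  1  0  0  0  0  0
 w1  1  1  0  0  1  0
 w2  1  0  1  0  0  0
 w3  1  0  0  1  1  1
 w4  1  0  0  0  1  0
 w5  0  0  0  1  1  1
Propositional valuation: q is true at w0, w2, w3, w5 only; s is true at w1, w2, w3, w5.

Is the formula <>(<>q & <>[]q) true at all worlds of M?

Let φ = <>(<>q & <>[]q). Evaluate φ at each world:
  w0 (successors {w0}): φ is true.
  w1 (successors {w0, w1, w4}): φ is true.
  w2 (successors {w0, w2}): φ is true.
  w3 (successors {w0, w3, w4, w5}): φ is true.
  w4 (successors {w0, w4}): φ is true.
  w5 (successors {w3, w4, w5}): φ is true.
For instance, at w2:
  At w2: <>(<>q & <>[]q) requires <>q & <>[]q at some successor in {w0, w2}.
    <>q & <>[]q holds at w0, so <>(<>q & <>[]q) is true at w2.
      At w0: <>q is true, <>[]q is true, so <>q & <>[]q is true.

Yes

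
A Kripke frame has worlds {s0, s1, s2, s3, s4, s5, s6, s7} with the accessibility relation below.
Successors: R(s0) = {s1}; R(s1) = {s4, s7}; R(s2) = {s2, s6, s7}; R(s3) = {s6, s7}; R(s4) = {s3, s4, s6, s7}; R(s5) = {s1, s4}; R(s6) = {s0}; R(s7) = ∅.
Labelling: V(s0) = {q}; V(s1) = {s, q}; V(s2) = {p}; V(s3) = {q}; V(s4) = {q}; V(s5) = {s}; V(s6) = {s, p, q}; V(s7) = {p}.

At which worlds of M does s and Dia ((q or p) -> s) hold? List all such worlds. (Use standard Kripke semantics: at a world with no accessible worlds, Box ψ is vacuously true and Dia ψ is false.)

Let φ = s and Dia ((q or p) -> s). Evaluate φ at each world:
  s0 (successors {s1}): φ is false.
  s1 (successors {s4, s7}): φ is false.
  s2 (successors {s2, s6, s7}): φ is false.
  s3 (successors {s6, s7}): φ is false.
  s4 (successors {s3, s4, s6, s7}): φ is false.
  s5 (successors {s1, s4}): φ is true.
  s6 (successors {s0}): φ is false.
  s7 (successors ∅): φ is false.
For instance, at s5:
  At s5: s is true, Dia ((q or p) -> s) is true, so s and Dia ((q or p) -> s) is true.
    At s5: Dia ((q or p) -> s) requires (q or p) -> s at some successor in {s1, s4}.
      (q or p) -> s holds at s1, so Dia ((q or p) -> s) is true at s5.
Satisfying worlds: {s5}

s5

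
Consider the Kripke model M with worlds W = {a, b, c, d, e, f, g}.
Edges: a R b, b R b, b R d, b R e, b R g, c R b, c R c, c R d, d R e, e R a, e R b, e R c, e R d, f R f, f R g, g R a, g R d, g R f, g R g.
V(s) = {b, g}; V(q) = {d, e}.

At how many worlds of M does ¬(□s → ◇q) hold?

1

Let φ = ¬(□s → ◇q). Evaluate φ at each world:
  a (successors {b}): φ is true.
  b (successors {b, d, e, g}): φ is false.
  c (successors {b, c, d}): φ is false.
  d (successors {e}): φ is false.
  e (successors {a, b, c, d}): φ is false.
  f (successors {f, g}): φ is false.
  g (successors {a, d, f, g}): φ is false.
For instance, at a:
  At a: □s → ◇q is false, so ¬(□s → ◇q) is true.
    At a: □s is true, ◇q is false, so □s → ◇q is false.
      At a: □s requires s at every successor {b}.
        At b: s is true.
      So □s is true at a.
      At a: ◇q requires q at some successor in {b}.
        At b: q is false.
      So ◇q is false at a.
Satisfying worlds: {a}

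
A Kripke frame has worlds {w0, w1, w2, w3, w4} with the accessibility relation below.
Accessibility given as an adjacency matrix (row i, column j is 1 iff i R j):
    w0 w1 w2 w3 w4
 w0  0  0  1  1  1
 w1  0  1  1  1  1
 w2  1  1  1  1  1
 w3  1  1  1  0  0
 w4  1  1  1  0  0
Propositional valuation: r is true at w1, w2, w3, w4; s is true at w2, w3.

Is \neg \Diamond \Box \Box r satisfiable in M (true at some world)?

Yes

Let φ = \neg \Diamond \Box \Box r. Evaluate φ at each world:
  w0 (successors {w2, w3, w4}): φ is true.
  w1 (successors {w1, w2, w3, w4}): φ is true.
  w2 (successors {w0, w1, w2, w3, w4}): φ is true.
  w3 (successors {w0, w1, w2}): φ is true.
  w4 (successors {w0, w1, w2}): φ is true.
Detail at w0 (witness):
  At w0: \Diamond \Box \Box r is false, so \neg \Diamond \Box \Box r is true.
    At w0: \Diamond \Box \Box r requires \Box \Box r at some successor in {w2, w3, w4}.
      At w2: \Box \Box r is false.
      At w3: \Box \Box r is false.
      At w4: \Box \Box r is false.
    So \Diamond \Box \Box r is false at w0.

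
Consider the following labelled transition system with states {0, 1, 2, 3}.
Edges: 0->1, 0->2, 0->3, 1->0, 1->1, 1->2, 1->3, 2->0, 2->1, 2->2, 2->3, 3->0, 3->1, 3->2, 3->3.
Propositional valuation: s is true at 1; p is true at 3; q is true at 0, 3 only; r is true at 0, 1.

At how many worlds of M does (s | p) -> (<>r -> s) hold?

Recall that <>ψ holds at a world iff ψ holds at some accessible world.
Let φ = (s | p) -> (<>r -> s). Evaluate φ at each world:
  0 (successors {1, 2, 3}): φ is true.
  1 (successors {0, 1, 2, 3}): φ is true.
  2 (successors {0, 1, 2, 3}): φ is true.
  3 (successors {0, 1, 2, 3}): φ is false.
For instance, at 1:
  At 1: s | p is true, <>r -> s is true, so (s | p) -> (<>r -> s) is true.
    At 1: <>r is true, s is true, so <>r -> s is true.
      At 1: <>r requires r at some successor in {0, 1, 2, 3}.
        r holds at 0, so <>r is true at 1.
Satisfying worlds: {0, 1, 2}

3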